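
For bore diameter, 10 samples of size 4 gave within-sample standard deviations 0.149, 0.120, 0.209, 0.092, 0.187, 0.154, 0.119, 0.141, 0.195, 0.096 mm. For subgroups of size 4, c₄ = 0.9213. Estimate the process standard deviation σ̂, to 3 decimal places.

0.159

s̄ = (0.149 + 0.120 + 0.209 + 0.092 + 0.187 + 0.154 + 0.119 + 0.141 + 0.195 + 0.096) / 10 = 0.1462
σ̂ = s̄ / c₄ = 0.1462 / 0.9213 = 0.1587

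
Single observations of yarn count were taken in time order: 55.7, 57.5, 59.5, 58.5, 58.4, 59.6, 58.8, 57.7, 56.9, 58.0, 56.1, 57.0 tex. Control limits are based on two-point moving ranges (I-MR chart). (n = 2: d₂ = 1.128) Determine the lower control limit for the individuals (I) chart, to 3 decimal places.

X̄ = (55.7 + 57.5 + 59.5 + 58.5 + 58.4 + 59.6 + 58.8 + 57.7 + 56.9 + 58.0 + 56.1 + 57.0) / 12 = 57.8083
Moving ranges: 1.8, 2.0, 1.0, 0.1, 1.2, 0.8, 1.1, 0.8, 1.1, 1.9, 0.9; M̄R̄ = 12.7000 / 11 = 1.1545
LCL = X̄ − 3·M̄R̄/d₂ = 57.8083 − 3 × 1.1545 / 1.128 = 54.7377

54.738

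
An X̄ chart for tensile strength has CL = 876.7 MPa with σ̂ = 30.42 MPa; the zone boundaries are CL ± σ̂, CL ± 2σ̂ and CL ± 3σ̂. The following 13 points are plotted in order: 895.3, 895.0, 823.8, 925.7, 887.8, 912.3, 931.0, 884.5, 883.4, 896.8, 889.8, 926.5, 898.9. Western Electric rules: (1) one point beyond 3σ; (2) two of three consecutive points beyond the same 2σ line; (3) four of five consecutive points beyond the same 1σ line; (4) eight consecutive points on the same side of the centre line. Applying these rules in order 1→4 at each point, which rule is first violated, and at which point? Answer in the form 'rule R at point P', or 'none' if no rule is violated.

rule 4 at point 11

Zone of each point (C = within 1σ̂, B = 1σ̂–2σ̂, A = 2σ̂–3σ̂, * = beyond 3σ̂; sign = side of CL): 1:+C, 2:+C, 3:-B, 4:+B, 5:+C, 6:+B, 7:+B, 8:+C, 9:+C, 10:+C, 11:+C, 12:+B, 13:+C
Rule 4 (eight consecutive points on the same side of the centre line) is satisfied at point 11.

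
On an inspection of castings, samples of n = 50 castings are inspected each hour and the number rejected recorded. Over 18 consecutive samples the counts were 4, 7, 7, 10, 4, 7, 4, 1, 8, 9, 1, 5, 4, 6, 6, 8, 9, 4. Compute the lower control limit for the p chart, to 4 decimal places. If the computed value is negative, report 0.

0.0000

p̄ = Σdᵢ / (k·n) = 104 / (18 × 50) = 0.11556
LCL = p̄ − 3·√(p̄(1−p̄)/n) = 0.11556 − 3 × 0.04521 = -0.02008 → 0 (negative, so LCL = 0)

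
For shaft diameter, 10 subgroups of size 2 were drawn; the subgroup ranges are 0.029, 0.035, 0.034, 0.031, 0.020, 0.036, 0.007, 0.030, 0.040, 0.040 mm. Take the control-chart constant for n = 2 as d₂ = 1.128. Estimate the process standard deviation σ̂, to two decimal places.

R̄ = (0.029 + 0.035 + 0.034 + 0.031 + 0.020 + 0.036 + 0.007 + 0.030 + 0.040 + 0.040) / 10 = 0.0302
σ̂ = R̄ / d₂ = 0.0302 / 1.128 = 0.0268

0.03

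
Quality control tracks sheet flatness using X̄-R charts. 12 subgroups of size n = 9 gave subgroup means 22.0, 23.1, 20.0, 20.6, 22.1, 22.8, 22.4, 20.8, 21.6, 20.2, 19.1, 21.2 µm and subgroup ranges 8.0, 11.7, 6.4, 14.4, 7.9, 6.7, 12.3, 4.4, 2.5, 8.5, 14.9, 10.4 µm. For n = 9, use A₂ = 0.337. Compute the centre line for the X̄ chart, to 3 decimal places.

X̄̄ = (22.0 + 23.1 + 20.0 + 20.6 + 22.1 + 22.8 + 22.4 + 20.8 + 21.6 + 20.2 + 19.1 + 21.2) / 12 = 255.9000 / 12 = 21.3250
CL = X̄̄ = 21.3250

21.325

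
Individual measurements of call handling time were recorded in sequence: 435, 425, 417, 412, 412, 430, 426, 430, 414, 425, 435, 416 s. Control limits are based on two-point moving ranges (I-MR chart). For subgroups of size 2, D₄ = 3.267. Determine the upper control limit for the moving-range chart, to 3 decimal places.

31.185

Moving ranges: 10, 8, 5, 0, 18, 4, 4, 16, 11, 10, 19; M̄R̄ = 105.0000 / 11 = 9.5455
UCL_MR = D₄·M̄R̄ = 3.267 × 9.5455 = 31.1850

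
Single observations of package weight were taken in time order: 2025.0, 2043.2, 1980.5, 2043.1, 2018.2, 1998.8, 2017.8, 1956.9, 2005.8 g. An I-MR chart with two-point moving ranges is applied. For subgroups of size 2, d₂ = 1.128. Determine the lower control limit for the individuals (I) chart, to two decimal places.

1904.67

X̄ = (2025.0 + 2043.2 + 1980.5 + 2043.1 + 2018.2 + 1998.8 + 2017.8 + 1956.9 + 2005.8) / 9 = 2009.9222
Moving ranges: 18.2, 62.7, 62.6, 24.9, 19.4, 19.0, 60.9, 48.9; M̄R̄ = 316.6000 / 8 = 39.5750
LCL = X̄ − 3·M̄R̄/d₂ = 2009.9222 − 3 × 39.5750 / 1.128 = 1904.6696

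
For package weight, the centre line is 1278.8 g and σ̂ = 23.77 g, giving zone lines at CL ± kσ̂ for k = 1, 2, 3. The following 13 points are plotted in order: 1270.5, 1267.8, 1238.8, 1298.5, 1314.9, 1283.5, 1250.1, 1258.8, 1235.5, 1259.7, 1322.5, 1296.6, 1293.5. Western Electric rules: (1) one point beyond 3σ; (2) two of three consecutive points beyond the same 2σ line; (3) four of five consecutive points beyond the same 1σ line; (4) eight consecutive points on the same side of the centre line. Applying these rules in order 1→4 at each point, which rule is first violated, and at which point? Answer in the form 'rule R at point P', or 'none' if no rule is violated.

none

Zone of each point (C = within 1σ̂, B = 1σ̂–2σ̂, A = 2σ̂–3σ̂, * = beyond 3σ̂; sign = side of CL): 1:-C, 2:-C, 3:-B, 4:+C, 5:+B, 6:+C, 7:-B, 8:-C, 9:-B, 10:-C, 11:+B, 12:+C, 13:+C
No rule fires across all 13 points.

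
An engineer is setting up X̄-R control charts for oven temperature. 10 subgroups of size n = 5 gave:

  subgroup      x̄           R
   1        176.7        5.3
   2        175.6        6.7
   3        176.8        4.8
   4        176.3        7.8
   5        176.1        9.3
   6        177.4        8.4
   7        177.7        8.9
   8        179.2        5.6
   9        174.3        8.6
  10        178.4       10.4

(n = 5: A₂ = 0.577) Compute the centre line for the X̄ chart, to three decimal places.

X̄̄ = (176.7 + 175.6 + 176.8 + 176.3 + 176.1 + 177.4 + 177.7 + 179.2 + 174.3 + 178.4) / 10 = 1768.5000 / 10 = 176.8500
CL = X̄̄ = 176.8500

176.850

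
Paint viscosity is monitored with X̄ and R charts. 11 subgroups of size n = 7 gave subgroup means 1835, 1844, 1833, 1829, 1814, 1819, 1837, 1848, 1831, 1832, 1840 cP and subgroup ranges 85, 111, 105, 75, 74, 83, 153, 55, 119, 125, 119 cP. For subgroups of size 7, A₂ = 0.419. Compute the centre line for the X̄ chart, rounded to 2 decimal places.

X̄̄ = (1835 + 1844 + 1833 + 1829 + 1814 + 1819 + 1837 + 1848 + 1831 + 1832 + 1840) / 11 = 20162.0000 / 11 = 1832.9091
CL = X̄̄ = 1832.9091

1832.91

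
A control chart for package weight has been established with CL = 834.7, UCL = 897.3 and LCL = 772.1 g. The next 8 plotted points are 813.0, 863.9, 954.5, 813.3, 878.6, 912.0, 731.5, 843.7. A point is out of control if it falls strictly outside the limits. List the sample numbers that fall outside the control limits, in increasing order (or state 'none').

Compare each point to [772.1, 897.3]: sample 3 = 954.5 > UCL; sample 6 = 912.0 > UCL; sample 7 = 731.5 < LCL.

3, 6, 7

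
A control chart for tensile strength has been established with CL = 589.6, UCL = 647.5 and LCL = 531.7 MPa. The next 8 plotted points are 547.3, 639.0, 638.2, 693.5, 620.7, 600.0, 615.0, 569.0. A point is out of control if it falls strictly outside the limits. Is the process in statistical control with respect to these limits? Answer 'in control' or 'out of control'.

Compare each point to [531.7, 647.5]: sample 4 = 693.5 > UCL.

out of control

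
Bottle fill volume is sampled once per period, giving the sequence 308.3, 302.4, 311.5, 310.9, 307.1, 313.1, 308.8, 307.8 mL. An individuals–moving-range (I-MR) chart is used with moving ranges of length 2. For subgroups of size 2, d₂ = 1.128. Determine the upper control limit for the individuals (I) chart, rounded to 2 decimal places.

X̄ = (308.3 + 302.4 + 311.5 + 310.9 + 307.1 + 313.1 + 308.8 + 307.8) / 8 = 308.7375
Moving ranges: 5.9, 9.1, 0.6, 3.8, 6.0, 4.3, 1.0; M̄R̄ = 30.7000 / 7 = 4.3857
UCL = X̄ + 3·M̄R̄/d₂ = 308.7375 + 3 × 4.3857 / 1.128 = 320.4016

320.40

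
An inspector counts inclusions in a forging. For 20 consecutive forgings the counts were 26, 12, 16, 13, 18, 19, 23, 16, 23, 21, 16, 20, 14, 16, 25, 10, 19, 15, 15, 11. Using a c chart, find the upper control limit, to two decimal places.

c̄ = (26 + 12 + 16 + 13 + 18 + 19 + 23 + 16 + 23 + 21 + 16 + 20 + 14 + 16 + 25 + 10 + 19 + 15 + 15 + 11) / 20 = 348 / 20 = 17.4000
UCL = c̄ + 3√c̄ = 17.4000 + 3 × √17.4000 = 17.4000 + 3 × 4.1713 = 29.9140

29.91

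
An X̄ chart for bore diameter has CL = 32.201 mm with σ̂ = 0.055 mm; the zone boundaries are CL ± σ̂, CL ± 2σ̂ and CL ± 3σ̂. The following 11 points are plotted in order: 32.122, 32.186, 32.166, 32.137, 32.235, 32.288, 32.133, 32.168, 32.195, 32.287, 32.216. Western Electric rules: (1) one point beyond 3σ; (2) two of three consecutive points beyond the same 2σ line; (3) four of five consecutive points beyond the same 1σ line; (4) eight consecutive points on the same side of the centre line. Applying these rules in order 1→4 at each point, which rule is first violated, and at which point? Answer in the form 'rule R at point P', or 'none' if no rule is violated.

none

Zone of each point (C = within 1σ̂, B = 1σ̂–2σ̂, A = 2σ̂–3σ̂, * = beyond 3σ̂; sign = side of CL): 1:-B, 2:-C, 3:-C, 4:-B, 5:+C, 6:+B, 7:-B, 8:-C, 9:-C, 10:+B, 11:+C
No rule fires across all 11 points.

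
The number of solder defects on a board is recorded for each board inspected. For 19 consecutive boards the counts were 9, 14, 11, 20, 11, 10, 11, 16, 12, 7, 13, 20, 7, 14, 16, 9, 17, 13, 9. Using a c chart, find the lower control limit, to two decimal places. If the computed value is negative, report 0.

c̄ = (9 + 14 + 11 + 20 + 11 + 10 + 11 + 16 + 12 + 7 + 13 + 20 + 7 + 14 + 16 + 9 + 17 + 13 + 9) / 19 = 239 / 19 = 12.5789
LCL = c̄ − 3√c̄ = 12.5789 − 3 × 3.5467 = 1.9389

1.94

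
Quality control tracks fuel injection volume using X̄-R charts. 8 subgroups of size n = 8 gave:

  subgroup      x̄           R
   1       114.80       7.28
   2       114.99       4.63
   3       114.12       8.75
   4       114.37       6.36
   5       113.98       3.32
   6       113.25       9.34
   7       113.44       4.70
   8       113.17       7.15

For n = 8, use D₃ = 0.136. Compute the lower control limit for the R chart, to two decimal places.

0.88

R̄ = (7.28 + 4.63 + 8.75 + 6.36 + 3.32 + 9.34 + 4.70 + 7.15) / 8 = 51.5300 / 8 = 6.4413
LCL_R = D₃·R̄ = 0.136 × 6.4413 = 0.8760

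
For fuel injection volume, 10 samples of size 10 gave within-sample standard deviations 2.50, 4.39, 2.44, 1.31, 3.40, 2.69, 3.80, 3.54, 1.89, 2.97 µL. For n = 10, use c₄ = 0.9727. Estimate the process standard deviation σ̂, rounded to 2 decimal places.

s̄ = (2.50 + 4.39 + 2.44 + 1.31 + 3.40 + 2.69 + 3.80 + 3.54 + 1.89 + 2.97) / 10 = 2.8930
σ̂ = s̄ / c₄ = 2.8930 / 0.9727 = 2.9742

2.97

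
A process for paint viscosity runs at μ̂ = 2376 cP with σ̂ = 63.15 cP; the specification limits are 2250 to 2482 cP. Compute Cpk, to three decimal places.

Cpu = (USL − μ̂) / (3σ̂) = (2482 − 2376) / (3 × 63.15) = 0.5595; Cpl = (μ̂ − LSL) / (3σ̂) = (2376 − 2250) / (3 × 63.15) = 0.6651; Cpk = min(Cpu, Cpl) = 0.5595

0.560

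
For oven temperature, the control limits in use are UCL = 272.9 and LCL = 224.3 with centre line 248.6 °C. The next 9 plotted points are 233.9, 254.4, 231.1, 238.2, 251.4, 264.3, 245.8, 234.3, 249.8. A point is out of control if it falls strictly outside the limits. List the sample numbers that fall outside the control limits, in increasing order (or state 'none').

none

All 9 points lie within [224.3, 272.9].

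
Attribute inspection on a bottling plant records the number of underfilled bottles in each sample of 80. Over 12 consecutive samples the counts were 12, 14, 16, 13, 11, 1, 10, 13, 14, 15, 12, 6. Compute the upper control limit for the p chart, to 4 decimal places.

p̄ = Σdᵢ / (k·n) = 137 / (12 × 80) = 0.14271
UCL = p̄ + 3·√(p̄(1−p̄)/n) = 0.14271 + 3 × √(0.14271×0.85729/80) = 0.14271 + 3 × 0.03911 = 0.26003

0.2600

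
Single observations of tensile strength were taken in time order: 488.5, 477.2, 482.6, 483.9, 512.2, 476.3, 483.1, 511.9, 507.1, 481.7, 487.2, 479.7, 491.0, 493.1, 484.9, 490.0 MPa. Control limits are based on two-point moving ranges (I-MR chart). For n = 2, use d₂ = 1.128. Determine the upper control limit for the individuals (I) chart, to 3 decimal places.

522.680

X̄ = (488.5 + 477.2 + 482.6 + 483.9 + 512.2 + 476.3 + 483.1 + 511.9 + 507.1 + 481.7 + 487.2 + 479.7 + 491.0 + 493.1 + 484.9 + 490.0) / 16 = 489.4000
Moving ranges: 11.3, 5.4, 1.3, 28.3, 35.9, 6.8, 28.8, 4.8, 25.4, 5.5, 7.5, 11.3, 2.1, 8.2, 5.1; M̄R̄ = 187.7000 / 15 = 12.5133
UCL = X̄ + 3·M̄R̄/d₂ = 489.4000 + 3 × 12.5133 / 1.128 = 522.6801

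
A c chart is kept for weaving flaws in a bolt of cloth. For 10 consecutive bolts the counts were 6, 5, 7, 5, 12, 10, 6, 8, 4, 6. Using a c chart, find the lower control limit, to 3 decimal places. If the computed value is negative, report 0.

0.000

c̄ = (6 + 5 + 7 + 5 + 12 + 10 + 6 + 8 + 4 + 6) / 10 = 69 / 10 = 6.9000
LCL = c̄ − 3√c̄ = 6.9000 − 3 × 2.6268 = -0.9804 → 0 (cannot be negative)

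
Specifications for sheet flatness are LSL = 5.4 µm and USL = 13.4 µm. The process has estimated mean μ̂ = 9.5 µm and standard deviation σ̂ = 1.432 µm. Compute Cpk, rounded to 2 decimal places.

Cpu = (USL − μ̂) / (3σ̂) = (13.4 − 9.5) / (3 × 1.432) = 0.9078; Cpl = (μ̂ − LSL) / (3σ̂) = (9.5 − 5.4) / (3 × 1.432) = 0.9544; Cpk = min(Cpu, Cpl) = 0.9078

0.91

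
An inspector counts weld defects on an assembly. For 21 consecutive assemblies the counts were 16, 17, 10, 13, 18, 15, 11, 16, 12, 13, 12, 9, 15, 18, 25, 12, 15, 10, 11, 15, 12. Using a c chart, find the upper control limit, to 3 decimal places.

c̄ = (16 + 17 + 10 + 13 + 18 + 15 + 11 + 16 + 12 + 13 + 12 + 9 + 15 + 18 + 25 + 12 + 15 + 10 + 11 + 15 + 12) / 21 = 295 / 21 = 14.0476
UCL = c̄ + 3√c̄ = 14.0476 + 3 × √14.0476 = 14.0476 + 3 × 3.7480 = 25.2917

25.292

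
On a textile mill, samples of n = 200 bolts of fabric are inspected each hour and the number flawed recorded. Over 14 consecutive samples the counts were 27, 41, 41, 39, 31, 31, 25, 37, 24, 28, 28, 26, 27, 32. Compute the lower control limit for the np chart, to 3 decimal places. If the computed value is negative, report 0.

15.817

p̄ = Σdᵢ / (k·n) = 437 / (14 × 200) = 0.15607
LCL = np̄ − 3·√(np̄(1−p̄)) = 31.2143 − 3 × 5.1325 = 15.8168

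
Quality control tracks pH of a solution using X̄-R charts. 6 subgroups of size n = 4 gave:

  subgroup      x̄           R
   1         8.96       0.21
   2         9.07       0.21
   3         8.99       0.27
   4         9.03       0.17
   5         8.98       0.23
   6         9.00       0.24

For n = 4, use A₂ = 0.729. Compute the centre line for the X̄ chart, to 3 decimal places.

9.005

X̄̄ = (8.96 + 9.07 + 8.99 + 9.03 + 8.98 + 9.00) / 6 = 54.0300 / 6 = 9.0050
CL = X̄̄ = 9.0050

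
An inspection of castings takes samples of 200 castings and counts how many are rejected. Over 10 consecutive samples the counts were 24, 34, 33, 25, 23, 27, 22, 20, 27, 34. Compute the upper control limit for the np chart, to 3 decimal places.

41.375

p̄ = Σdᵢ / (k·n) = 269 / (10 × 200) = 0.13450
UCL = np̄ + 3·√(np̄(1−p̄)) = 26.9000 + 3 × √(26.9000×0.86550) = 26.9000 + 3 × 4.8251 = 41.3754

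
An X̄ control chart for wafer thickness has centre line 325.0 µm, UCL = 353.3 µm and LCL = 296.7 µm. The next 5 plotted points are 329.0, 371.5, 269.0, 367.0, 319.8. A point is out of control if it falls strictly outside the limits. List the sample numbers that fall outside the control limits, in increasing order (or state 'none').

Compare each point to [296.7, 353.3]: sample 2 = 371.5 > UCL; sample 3 = 269.0 < LCL; sample 4 = 367.0 > UCL.

2, 3, 4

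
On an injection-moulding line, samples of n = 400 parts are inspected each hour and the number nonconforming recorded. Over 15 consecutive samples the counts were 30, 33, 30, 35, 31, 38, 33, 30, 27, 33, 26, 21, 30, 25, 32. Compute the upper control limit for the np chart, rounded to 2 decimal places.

p̄ = Σdᵢ / (k·n) = 454 / (15 × 400) = 0.07567
UCL = np̄ + 3·√(np̄(1−p̄)) = 30.2667 + 3 × √(30.2667×0.92433) = 30.2667 + 3 × 5.2893 = 46.1345

46.13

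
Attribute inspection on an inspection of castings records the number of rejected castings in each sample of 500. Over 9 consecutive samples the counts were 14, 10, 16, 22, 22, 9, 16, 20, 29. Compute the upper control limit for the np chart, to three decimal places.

p̄ = Σdᵢ / (k·n) = 158 / (9 × 500) = 0.03511
UCL = np̄ + 3·√(np̄(1−p̄)) = 17.5556 + 3 × √(17.5556×0.96489) = 17.5556 + 3 × 4.1157 = 29.9027

29.903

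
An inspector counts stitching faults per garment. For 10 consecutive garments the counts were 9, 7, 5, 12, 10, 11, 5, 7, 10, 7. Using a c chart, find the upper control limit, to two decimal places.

16.94

c̄ = (9 + 7 + 5 + 12 + 10 + 11 + 5 + 7 + 10 + 7) / 10 = 83 / 10 = 8.3000
UCL = c̄ + 3√c̄ = 8.3000 + 3 × √8.3000 = 8.3000 + 3 × 2.8810 = 16.9429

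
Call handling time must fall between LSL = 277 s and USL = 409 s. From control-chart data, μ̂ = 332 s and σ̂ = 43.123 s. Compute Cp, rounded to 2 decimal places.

Cp = (USL − LSL) / (6σ̂) = (409 − 277) / (6 × 43.123) = 132.0000 / 258.7380 = 0.5102

0.51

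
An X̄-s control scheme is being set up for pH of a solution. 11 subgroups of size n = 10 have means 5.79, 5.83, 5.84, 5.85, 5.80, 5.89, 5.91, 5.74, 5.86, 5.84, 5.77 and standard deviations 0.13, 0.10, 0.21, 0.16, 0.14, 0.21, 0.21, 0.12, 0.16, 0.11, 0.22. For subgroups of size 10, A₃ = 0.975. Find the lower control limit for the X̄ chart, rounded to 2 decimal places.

5.67

X̄̄ = (5.79 + 5.83 + 5.84 + 5.85 + 5.80 + 5.89 + 5.91 + 5.74 + 5.86 + 5.84 + 5.77) / 11 = 5.8291
s̄ = (0.13 + 0.10 + 0.21 + 0.16 + 0.14 + 0.21 + 0.21 + 0.12 + 0.16 + 0.11 + 0.22) / 11 = 0.1609
LCL = X̄̄ − A₃·s̄ = 5.8291 − 0.975 × 0.1609 = 5.6722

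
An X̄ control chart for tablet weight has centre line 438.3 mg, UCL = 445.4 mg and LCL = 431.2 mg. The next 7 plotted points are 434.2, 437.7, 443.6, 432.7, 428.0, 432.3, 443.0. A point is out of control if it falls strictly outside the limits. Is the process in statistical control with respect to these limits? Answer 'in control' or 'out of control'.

Compare each point to [431.2, 445.4]: sample 5 = 428.0 < LCL.

out of control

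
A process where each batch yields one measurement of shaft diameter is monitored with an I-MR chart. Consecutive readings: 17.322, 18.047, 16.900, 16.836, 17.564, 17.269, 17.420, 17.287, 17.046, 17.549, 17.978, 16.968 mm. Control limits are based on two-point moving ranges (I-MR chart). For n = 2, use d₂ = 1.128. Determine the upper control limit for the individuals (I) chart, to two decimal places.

18.66

X̄ = (17.322 + 18.047 + 16.900 + 16.836 + 17.564 + 17.269 + 17.420 + 17.287 + 17.046 + 17.549 + 17.978 + 16.968) / 12 = 17.3488
Moving ranges: 0.725, 1.147, 0.064, 0.728, 0.295, 0.151, 0.133, 0.241, 0.503, 0.429, 1.010; M̄R̄ = 5.4260 / 11 = 0.4933
UCL = X̄ + 3·M̄R̄/d₂ = 17.3488 + 3 × 0.4933 / 1.128 = 18.6607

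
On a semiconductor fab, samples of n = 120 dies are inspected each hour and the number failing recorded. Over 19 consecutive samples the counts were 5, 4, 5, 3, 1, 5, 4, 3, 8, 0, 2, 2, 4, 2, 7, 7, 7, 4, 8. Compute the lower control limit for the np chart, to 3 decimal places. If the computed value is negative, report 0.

0.000

p̄ = Σdᵢ / (k·n) = 81 / (19 × 120) = 0.03553
LCL = np̄ − 3·√(np̄(1−p̄)) = 4.2632 − 3 × 2.0277 = -1.8200 → 0 (negative, so LCL = 0)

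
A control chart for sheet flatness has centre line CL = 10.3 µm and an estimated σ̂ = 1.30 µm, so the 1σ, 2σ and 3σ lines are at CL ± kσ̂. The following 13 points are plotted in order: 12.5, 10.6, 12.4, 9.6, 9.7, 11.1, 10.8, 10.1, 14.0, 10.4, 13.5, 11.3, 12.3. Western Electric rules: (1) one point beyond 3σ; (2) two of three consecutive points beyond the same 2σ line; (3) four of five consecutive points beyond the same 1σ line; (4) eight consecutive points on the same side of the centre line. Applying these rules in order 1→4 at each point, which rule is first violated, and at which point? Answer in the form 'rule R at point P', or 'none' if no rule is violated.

rule 2 at point 11

Zone of each point (C = within 1σ̂, B = 1σ̂–2σ̂, A = 2σ̂–3σ̂, * = beyond 3σ̂; sign = side of CL): 1:+B, 2:+C, 3:+B, 4:-C, 5:-C, 6:+C, 7:+C, 8:-C, 9:+A, 10:+C, 11:+A, 12:+C, 13:+B
Rule 2 (two of three consecutive points beyond the same 2σ limit) is satisfied at point 11.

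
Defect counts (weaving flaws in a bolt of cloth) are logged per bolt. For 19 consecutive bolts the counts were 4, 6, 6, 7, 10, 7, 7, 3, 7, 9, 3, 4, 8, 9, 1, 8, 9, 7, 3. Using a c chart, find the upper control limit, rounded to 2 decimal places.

c̄ = (4 + 6 + 6 + 7 + 10 + 7 + 7 + 3 + 7 + 9 + 3 + 4 + 8 + 9 + 1 + 8 + 9 + 7 + 3) / 19 = 118 / 19 = 6.2105
UCL = c̄ + 3√c̄ = 6.2105 + 3 × √6.2105 = 6.2105 + 3 × 2.4921 = 13.6868

13.69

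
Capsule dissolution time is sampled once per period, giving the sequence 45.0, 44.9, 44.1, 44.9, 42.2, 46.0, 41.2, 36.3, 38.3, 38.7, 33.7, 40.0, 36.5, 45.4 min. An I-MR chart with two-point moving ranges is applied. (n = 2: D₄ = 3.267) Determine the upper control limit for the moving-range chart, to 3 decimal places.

11.058

Moving ranges: 0.1, 0.8, 0.8, 2.7, 3.8, 4.8, 4.9, 2.0, 0.4, 5.0, 6.3, 3.5, 8.9; M̄R̄ = 44.0000 / 13 = 3.3846
UCL_MR = D₄·M̄R̄ = 3.267 × 3.3846 = 11.0575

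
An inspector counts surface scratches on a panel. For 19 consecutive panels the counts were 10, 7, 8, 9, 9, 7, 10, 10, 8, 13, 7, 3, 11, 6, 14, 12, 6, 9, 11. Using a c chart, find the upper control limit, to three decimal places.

c̄ = (10 + 7 + 8 + 9 + 9 + 7 + 10 + 10 + 8 + 13 + 7 + 3 + 11 + 6 + 14 + 12 + 6 + 9 + 11) / 19 = 170 / 19 = 8.9474
UCL = c̄ + 3√c̄ = 8.9474 + 3 × √8.9474 = 8.9474 + 3 × 2.9912 = 17.9210

17.921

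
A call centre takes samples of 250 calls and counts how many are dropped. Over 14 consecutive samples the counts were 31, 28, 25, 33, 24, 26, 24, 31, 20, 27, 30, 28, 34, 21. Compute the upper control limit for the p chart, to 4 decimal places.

p̄ = Σdᵢ / (k·n) = 382 / (14 × 250) = 0.10914
UCL = p̄ + 3·√(p̄(1−p̄)/n) = 0.10914 + 3 × √(0.10914×0.89086/250) = 0.10914 + 3 × 0.01972 = 0.16831

0.1683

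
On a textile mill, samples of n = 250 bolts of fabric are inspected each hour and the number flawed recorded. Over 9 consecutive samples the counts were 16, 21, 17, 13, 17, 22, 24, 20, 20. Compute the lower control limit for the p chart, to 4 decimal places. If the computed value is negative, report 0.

p̄ = Σdᵢ / (k·n) = 170 / (9 × 250) = 0.07556
LCL = p̄ − 3·√(p̄(1−p̄)/n) = 0.07556 − 3 × 0.01671 = 0.02541

0.0254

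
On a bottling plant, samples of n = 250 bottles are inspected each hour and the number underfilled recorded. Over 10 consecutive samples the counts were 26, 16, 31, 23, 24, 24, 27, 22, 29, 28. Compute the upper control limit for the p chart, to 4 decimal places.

0.1569

p̄ = Σdᵢ / (k·n) = 250 / (10 × 250) = 0.10000
UCL = p̄ + 3·√(p̄(1−p̄)/n) = 0.10000 + 3 × √(0.10000×0.90000/250) = 0.10000 + 3 × 0.01897 = 0.15692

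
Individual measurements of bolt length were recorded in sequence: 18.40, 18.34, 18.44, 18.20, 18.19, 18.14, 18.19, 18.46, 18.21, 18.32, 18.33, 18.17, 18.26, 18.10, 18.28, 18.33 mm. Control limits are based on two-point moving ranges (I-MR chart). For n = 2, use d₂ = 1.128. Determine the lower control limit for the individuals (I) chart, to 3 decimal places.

X̄ = (18.40 + 18.34 + 18.44 + 18.20 + 18.19 + 18.14 + 18.19 + 18.46 + 18.21 + 18.32 + 18.33 + 18.17 + 18.26 + 18.10 + 18.28 + 18.33) / 16 = 18.2725
Moving ranges: 0.06, 0.10, 0.24, 0.01, 0.05, 0.05, 0.27, 0.25, 0.11, 0.01, 0.16, 0.09, 0.16, 0.18, 0.05; M̄R̄ = 1.7900 / 15 = 0.1193
LCL = X̄ − 3·M̄R̄/d₂ = 18.2725 − 3 × 0.1193 / 1.128 = 17.9551

17.955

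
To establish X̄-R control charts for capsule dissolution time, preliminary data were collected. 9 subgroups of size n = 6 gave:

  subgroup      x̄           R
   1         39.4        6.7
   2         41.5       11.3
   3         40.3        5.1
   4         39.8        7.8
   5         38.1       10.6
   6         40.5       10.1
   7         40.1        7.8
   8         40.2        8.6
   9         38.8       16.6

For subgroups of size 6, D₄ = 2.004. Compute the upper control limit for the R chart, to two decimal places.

18.84

R̄ = (6.7 + 11.3 + 5.1 + 7.8 + 10.6 + 10.1 + 7.8 + 8.6 + 16.6) / 9 = 84.6000 / 9 = 9.4000
UCL_R = D₄·R̄ = 2.004 × 9.4000 = 18.8376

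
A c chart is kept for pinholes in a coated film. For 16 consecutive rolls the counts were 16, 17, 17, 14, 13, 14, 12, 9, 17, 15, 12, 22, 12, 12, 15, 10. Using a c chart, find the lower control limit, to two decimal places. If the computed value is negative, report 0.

2.89

c̄ = (16 + 17 + 17 + 14 + 13 + 14 + 12 + 9 + 17 + 15 + 12 + 22 + 12 + 12 + 15 + 10) / 16 = 227 / 16 = 14.1875
LCL = c̄ − 3√c̄ = 14.1875 − 3 × 3.7666 = 2.8876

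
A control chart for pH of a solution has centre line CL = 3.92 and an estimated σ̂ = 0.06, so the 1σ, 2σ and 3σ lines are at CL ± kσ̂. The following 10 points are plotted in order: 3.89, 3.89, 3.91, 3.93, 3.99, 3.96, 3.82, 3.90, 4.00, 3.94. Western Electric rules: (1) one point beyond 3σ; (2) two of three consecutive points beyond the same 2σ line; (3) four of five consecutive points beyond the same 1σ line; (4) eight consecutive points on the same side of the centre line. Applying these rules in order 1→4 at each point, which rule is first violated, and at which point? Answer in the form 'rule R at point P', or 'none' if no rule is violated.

none

Zone of each point (C = within 1σ̂, B = 1σ̂–2σ̂, A = 2σ̂–3σ̂, * = beyond 3σ̂; sign = side of CL): 1:-C, 2:-C, 3:-C, 4:+C, 5:+B, 6:+C, 7:-B, 8:-C, 9:+B, 10:+C
No rule fires across all 10 points.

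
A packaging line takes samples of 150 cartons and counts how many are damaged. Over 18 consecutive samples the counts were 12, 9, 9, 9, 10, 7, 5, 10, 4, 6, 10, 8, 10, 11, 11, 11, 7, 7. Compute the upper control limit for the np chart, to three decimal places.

p̄ = Σdᵢ / (k·n) = 156 / (18 × 150) = 0.05778
UCL = np̄ + 3·√(np̄(1−p̄)) = 8.6667 + 3 × √(8.6667×0.94222) = 8.6667 + 3 × 2.8576 = 17.2395

17.239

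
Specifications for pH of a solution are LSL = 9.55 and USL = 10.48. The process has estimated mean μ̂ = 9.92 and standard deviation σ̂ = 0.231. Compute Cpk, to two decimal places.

0.53

Cpu = (USL − μ̂) / (3σ̂) = (10.48 − 9.92) / (3 × 0.231) = 0.8081; Cpl = (μ̂ − LSL) / (3σ̂) = (9.92 − 9.55) / (3 × 0.231) = 0.5339; Cpk = min(Cpu, Cpl) = 0.5339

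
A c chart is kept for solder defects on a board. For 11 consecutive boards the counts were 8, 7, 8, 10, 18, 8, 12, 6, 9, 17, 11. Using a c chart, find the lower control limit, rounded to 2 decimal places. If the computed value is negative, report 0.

0.71

c̄ = (8 + 7 + 8 + 10 + 18 + 8 + 12 + 6 + 9 + 17 + 11) / 11 = 114 / 11 = 10.3636
LCL = c̄ − 3√c̄ = 10.3636 − 3 × 3.2193 = 0.7059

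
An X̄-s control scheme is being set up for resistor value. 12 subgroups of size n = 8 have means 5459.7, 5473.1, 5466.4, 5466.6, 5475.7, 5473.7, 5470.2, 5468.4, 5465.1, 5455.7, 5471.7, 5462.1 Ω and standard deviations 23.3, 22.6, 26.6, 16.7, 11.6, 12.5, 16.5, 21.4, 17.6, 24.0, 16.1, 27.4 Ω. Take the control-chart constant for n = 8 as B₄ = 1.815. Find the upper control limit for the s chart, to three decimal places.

s̄ = (23.3 + 22.6 + 26.6 + 16.7 + 11.6 + 12.5 + 16.5 + 21.4 + 17.6 + 24.0 + 16.1 + 27.4) / 12 = 19.6917
UCL_s = B₄·s̄ = 1.815 × 19.6917 = 35.7404

35.740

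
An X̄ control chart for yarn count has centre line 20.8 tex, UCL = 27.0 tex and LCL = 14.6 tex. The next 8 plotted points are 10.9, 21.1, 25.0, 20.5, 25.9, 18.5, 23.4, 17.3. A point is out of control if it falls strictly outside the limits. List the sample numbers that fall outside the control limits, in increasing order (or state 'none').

Compare each point to [14.6, 27.0]: sample 1 = 10.9 < LCL.

1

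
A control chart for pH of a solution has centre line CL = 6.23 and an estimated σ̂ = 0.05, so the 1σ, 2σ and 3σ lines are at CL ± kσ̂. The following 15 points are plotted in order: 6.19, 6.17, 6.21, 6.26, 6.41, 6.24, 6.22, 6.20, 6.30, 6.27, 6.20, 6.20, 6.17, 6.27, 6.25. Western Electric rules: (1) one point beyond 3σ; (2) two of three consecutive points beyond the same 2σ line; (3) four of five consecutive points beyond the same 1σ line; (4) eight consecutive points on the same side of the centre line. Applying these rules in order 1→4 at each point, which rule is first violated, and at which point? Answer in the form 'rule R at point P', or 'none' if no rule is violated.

rule 1 at point 5

Zone of each point (C = within 1σ̂, B = 1σ̂–2σ̂, A = 2σ̂–3σ̂, * = beyond 3σ̂; sign = side of CL): 1:-C, 2:-B, 3:-C, 4:+C, 5:+*, 6:+C, 7:-C, 8:-C, 9:+B, 10:+C, 11:-C, 12:-C, 13:-B, 14:+C, 15:+C
Rule 1 (one point beyond the 3σ limits) is satisfied at point 5.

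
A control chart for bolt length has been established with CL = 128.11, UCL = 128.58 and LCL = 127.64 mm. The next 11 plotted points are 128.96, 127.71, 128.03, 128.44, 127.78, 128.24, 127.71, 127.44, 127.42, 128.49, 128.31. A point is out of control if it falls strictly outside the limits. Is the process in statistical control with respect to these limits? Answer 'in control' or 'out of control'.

Compare each point to [127.64, 128.58]: sample 1 = 128.96 > UCL; sample 8 = 127.44 < LCL; sample 9 = 127.42 < LCL.

out of control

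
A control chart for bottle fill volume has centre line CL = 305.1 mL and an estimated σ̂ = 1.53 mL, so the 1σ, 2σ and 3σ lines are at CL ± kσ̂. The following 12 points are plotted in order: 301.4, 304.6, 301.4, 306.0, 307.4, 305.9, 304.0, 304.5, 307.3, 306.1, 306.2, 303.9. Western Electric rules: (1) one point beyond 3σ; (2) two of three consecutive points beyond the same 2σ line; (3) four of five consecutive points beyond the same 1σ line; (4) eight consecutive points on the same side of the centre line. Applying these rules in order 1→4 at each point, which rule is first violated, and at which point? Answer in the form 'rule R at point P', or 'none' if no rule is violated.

rule 2 at point 3

Zone of each point (C = within 1σ̂, B = 1σ̂–2σ̂, A = 2σ̂–3σ̂, * = beyond 3σ̂; sign = side of CL): 1:-A, 2:-C, 3:-A, 4:+C, 5:+B, 6:+C, 7:-C, 8:-C, 9:+B, 10:+C, 11:+C, 12:-C
Rule 2 (two of three consecutive points beyond the same 2σ limit) is satisfied at point 3.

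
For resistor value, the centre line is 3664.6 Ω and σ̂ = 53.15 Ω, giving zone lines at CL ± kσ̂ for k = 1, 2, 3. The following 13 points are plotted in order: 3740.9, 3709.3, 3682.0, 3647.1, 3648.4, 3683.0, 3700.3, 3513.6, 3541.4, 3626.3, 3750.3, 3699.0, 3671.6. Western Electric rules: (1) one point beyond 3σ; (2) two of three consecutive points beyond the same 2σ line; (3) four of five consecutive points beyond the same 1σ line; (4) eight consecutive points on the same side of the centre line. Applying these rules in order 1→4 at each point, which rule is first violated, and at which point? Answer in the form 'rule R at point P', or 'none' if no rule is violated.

Zone of each point (C = within 1σ̂, B = 1σ̂–2σ̂, A = 2σ̂–3σ̂, * = beyond 3σ̂; sign = side of CL): 1:+B, 2:+C, 3:+C, 4:-C, 5:-C, 6:+C, 7:+C, 8:-A, 9:-A, 10:-C, 11:+B, 12:+C, 13:+C
Rule 2 (two of three consecutive points beyond the same 2σ limit) is satisfied at point 9.

rule 2 at point 9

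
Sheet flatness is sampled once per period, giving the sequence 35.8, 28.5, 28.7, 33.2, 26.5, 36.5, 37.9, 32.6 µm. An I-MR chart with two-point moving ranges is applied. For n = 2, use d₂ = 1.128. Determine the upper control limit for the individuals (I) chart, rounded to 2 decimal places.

45.91

X̄ = (35.8 + 28.5 + 28.7 + 33.2 + 26.5 + 36.5 + 37.9 + 32.6) / 8 = 32.4625
Moving ranges: 7.3, 0.2, 4.5, 6.7, 10.0, 1.4, 5.3; M̄R̄ = 35.4000 / 7 = 5.0571
UCL = X̄ + 3·M̄R̄/d₂ = 32.4625 + 3 × 5.0571 / 1.128 = 45.9123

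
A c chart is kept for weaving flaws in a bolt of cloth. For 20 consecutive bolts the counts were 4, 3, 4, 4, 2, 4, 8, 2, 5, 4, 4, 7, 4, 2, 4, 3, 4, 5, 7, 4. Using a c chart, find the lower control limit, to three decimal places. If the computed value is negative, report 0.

c̄ = (4 + 3 + 4 + 4 + 2 + 4 + 8 + 2 + 5 + 4 + 4 + 7 + 4 + 2 + 4 + 3 + 4 + 5 + 7 + 4) / 20 = 84 / 20 = 4.2000
LCL = c̄ − 3√c̄ = 4.2000 − 3 × 2.0494 = -1.9482 → 0 (cannot be negative)

0.000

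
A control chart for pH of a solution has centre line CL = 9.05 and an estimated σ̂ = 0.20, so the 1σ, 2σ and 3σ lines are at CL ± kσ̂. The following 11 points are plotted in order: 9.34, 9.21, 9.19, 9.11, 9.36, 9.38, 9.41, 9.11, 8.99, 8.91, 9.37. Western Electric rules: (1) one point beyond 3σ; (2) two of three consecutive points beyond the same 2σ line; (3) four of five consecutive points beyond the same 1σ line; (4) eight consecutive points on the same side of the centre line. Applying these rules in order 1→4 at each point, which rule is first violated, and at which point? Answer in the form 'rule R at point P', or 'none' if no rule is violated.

rule 4 at point 8

Zone of each point (C = within 1σ̂, B = 1σ̂–2σ̂, A = 2σ̂–3σ̂, * = beyond 3σ̂; sign = side of CL): 1:+B, 2:+C, 3:+C, 4:+C, 5:+B, 6:+B, 7:+B, 8:+C, 9:-C, 10:-C, 11:+B
Rule 4 (eight consecutive points on the same side of the centre line) is satisfied at point 8.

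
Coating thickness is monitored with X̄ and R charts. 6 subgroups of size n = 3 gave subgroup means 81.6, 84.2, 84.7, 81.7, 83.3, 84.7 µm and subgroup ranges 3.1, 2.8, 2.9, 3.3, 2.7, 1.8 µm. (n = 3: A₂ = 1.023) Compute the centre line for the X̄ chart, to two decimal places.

X̄̄ = (81.6 + 84.2 + 84.7 + 81.7 + 83.3 + 84.7) / 6 = 500.2000 / 6 = 83.3667
CL = X̄̄ = 83.3667

83.37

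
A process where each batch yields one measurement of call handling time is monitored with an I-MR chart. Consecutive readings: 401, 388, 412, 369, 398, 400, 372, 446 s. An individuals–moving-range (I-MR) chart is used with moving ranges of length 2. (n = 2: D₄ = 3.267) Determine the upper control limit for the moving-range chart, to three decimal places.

Moving ranges: 13, 24, 43, 29, 2, 28, 74; M̄R̄ = 213.0000 / 7 = 30.4286
UCL_MR = D₄·M̄R̄ = 3.267 × 30.4286 = 99.4101

99.410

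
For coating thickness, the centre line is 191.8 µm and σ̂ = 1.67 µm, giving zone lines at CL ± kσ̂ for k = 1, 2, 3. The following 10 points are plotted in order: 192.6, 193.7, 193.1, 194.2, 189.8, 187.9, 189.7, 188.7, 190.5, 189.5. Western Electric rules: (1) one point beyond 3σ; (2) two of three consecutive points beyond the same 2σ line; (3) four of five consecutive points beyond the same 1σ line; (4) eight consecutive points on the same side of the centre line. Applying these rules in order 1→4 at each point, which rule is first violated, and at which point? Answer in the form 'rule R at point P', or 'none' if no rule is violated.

Zone of each point (C = within 1σ̂, B = 1σ̂–2σ̂, A = 2σ̂–3σ̂, * = beyond 3σ̂; sign = side of CL): 1:+C, 2:+B, 3:+C, 4:+B, 5:-B, 6:-A, 7:-B, 8:-B, 9:-C, 10:-B
Rule 3 (four of five consecutive points beyond the same 1σ limit) is satisfied at point 8.

rule 3 at point 8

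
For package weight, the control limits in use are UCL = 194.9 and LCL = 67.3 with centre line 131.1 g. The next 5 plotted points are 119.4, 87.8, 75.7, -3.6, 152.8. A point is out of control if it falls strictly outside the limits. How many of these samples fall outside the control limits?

1

Compare each point to [67.3, 194.9]: sample 4 = -3.6 < LCL.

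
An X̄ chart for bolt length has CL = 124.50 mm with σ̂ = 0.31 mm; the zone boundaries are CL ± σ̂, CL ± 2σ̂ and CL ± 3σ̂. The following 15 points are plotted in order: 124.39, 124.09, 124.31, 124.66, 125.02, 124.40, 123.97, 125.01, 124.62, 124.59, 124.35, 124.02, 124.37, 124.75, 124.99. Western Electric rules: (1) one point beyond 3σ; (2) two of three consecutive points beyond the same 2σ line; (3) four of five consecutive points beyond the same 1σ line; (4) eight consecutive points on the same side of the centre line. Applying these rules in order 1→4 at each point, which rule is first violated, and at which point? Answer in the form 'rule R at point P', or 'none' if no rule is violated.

none

Zone of each point (C = within 1σ̂, B = 1σ̂–2σ̂, A = 2σ̂–3σ̂, * = beyond 3σ̂; sign = side of CL): 1:-C, 2:-B, 3:-C, 4:+C, 5:+B, 6:-C, 7:-B, 8:+B, 9:+C, 10:+C, 11:-C, 12:-B, 13:-C, 14:+C, 15:+B
No rule fires across all 15 points.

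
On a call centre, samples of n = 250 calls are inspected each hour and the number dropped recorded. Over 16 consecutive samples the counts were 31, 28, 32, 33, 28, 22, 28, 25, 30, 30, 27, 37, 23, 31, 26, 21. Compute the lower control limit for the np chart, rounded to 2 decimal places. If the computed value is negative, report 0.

p̄ = Σdᵢ / (k·n) = 452 / (16 × 250) = 0.11300
LCL = np̄ − 3·√(np̄(1−p̄)) = 28.2500 − 3 × 5.0058 = 13.2327

13.23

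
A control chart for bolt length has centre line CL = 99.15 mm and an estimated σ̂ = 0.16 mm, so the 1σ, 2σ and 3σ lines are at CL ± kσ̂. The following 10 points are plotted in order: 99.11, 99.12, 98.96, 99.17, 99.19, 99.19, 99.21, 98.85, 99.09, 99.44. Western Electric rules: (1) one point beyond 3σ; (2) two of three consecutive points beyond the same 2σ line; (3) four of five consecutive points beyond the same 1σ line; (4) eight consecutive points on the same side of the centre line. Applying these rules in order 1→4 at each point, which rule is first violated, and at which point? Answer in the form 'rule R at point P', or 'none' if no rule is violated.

Zone of each point (C = within 1σ̂, B = 1σ̂–2σ̂, A = 2σ̂–3σ̂, * = beyond 3σ̂; sign = side of CL): 1:-C, 2:-C, 3:-B, 4:+C, 5:+C, 6:+C, 7:+C, 8:-B, 9:-C, 10:+B
No rule fires across all 10 points.

none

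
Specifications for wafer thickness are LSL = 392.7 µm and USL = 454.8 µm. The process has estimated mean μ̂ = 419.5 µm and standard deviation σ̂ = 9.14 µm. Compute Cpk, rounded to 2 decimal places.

0.98

Cpu = (USL − μ̂) / (3σ̂) = (454.8 − 419.5) / (3 × 9.14) = 1.2874; Cpl = (μ̂ − LSL) / (3σ̂) = (419.5 − 392.7) / (3 × 9.14) = 0.9774; Cpk = min(Cpu, Cpl) = 0.9774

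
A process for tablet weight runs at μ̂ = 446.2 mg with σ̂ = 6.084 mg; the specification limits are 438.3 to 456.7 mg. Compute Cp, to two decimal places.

0.50

Cp = (USL − LSL) / (6σ̂) = (456.7 − 438.3) / (6 × 6.084) = 18.4000 / 36.5040 = 0.5041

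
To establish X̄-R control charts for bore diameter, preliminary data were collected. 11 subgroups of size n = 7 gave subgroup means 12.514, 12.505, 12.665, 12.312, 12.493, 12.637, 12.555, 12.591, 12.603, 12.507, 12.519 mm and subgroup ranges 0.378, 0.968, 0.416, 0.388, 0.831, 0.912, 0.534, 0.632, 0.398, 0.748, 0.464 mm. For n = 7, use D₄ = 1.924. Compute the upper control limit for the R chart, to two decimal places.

R̄ = (0.378 + 0.968 + 0.416 + 0.388 + 0.831 + 0.912 + 0.534 + 0.632 + 0.398 + 0.748 + 0.464) / 11 = 6.6690 / 11 = 0.6063
UCL_R = D₄·R̄ = 1.924 × 0.6063 = 1.1665

1.17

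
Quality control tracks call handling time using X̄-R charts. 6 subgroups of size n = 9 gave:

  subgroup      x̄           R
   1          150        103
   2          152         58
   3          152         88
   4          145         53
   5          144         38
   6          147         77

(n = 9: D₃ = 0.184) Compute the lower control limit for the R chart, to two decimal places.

R̄ = (103 + 58 + 88 + 53 + 38 + 77) / 6 = 417.0000 / 6 = 69.5000
LCL_R = D₃·R̄ = 0.184 × 69.5000 = 12.7880

12.79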